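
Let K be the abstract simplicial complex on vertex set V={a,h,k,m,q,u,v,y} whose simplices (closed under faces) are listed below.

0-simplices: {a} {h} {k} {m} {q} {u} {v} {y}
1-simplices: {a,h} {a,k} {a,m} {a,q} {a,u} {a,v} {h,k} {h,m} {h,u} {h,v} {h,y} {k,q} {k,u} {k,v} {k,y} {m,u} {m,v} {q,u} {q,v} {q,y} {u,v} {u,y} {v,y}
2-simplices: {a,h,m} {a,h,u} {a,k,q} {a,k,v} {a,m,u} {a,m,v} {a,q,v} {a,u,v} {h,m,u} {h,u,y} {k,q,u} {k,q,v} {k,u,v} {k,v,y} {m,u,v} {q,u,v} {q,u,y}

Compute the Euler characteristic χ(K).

n_0=8 n_1=23 n_2=17
χ=+8−23+17=2

χ(K)=2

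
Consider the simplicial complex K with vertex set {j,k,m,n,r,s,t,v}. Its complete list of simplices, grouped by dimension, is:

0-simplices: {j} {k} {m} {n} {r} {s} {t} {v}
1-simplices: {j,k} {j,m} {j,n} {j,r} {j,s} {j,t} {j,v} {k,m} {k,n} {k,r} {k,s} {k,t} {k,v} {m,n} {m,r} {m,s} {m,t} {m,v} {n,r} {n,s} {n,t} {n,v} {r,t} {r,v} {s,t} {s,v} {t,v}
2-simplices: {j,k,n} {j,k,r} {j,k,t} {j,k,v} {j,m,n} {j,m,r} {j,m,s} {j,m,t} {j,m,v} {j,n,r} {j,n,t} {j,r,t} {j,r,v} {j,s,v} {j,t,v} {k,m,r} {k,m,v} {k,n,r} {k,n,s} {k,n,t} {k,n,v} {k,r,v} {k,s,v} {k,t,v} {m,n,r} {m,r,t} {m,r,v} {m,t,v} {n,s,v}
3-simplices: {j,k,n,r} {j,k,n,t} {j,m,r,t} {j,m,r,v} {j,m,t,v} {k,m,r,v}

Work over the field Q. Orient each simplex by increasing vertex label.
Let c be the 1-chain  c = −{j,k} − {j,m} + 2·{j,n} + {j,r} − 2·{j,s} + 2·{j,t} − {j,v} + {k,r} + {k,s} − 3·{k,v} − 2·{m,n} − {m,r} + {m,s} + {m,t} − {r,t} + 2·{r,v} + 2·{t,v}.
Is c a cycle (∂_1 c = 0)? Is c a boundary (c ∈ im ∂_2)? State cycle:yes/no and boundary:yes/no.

cycle:yes boundary:yes

n_0=8 n_1=27 n_2=29 n_3=6  [Q]
∂1: piv[jk,jm,jn,jr,js,jt,jv] rk=7  ker:km,kn,kr,ks,kt,kv,mn,mr,ms,mt,mv,nr,ns,nt,nv,rt,rv,st,sv,tv
∂2: piv[jkn,jkr,jkt,jkv,jmn,jmr,jms,jmt,jmv,jnr,jnt,jrt,jrv,jsv,jtv,kmr,kns,knv,ksv] rk=19  ker:kmv,knr,knt,krv,ktv,mnr,mrt,mrv,mtv,nsv
∂3: piv[jknr,jknt,jmrt,jmrv,jmtv,kmrv] rk=6
∂1c = 0
c vs im∂2: reduces to 0 ⇒ boundary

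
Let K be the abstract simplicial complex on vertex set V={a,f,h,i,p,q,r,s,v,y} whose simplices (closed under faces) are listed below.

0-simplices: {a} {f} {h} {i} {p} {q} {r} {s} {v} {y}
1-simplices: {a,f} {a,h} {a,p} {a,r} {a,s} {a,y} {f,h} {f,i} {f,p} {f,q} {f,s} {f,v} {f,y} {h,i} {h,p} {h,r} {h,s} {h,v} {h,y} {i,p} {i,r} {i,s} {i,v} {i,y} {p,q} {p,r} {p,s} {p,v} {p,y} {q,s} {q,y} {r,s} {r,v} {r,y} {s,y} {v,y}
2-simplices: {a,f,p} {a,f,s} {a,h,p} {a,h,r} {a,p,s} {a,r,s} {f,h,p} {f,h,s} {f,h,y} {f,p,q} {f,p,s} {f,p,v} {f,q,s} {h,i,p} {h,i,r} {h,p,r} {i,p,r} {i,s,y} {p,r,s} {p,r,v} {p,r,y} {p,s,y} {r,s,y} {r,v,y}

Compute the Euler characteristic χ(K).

n_0=10 n_1=36 n_2=24
χ=+10−36+24=-2

χ(K)=-2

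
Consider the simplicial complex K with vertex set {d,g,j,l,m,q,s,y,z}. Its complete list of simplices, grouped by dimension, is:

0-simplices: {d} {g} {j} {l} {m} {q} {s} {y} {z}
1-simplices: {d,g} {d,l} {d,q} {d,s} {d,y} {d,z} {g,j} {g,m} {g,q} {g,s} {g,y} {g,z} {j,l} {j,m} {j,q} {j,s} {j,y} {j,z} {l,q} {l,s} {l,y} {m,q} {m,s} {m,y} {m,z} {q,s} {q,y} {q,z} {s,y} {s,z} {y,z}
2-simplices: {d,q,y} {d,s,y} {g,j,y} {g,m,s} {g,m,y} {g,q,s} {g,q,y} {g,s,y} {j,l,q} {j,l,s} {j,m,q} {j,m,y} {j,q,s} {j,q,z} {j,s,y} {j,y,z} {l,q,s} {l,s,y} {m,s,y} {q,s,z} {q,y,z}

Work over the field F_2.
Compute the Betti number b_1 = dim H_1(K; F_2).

n_0=9 n_1=31 n_2=21  [Z2]
∂1: piv[dg,dl,dq,ds,dy,dz,gj,gm] rk=8  ker:gq,gs,gy,gz,jl,jm,jq,js,jy,jz,lq,ls,ly,mq,ms,my,mz,qs,qy,qz,sy,sz,yz
∂2: piv[dqy,dsy,gjy,gms,gmy,gqs,gqy,gsy,jlq,jls,jmq,jmy,jqs,jqz,jsy,jyz,lsy,qsz] rk=18  ker:lqs,msy,qyz
b_1=(31−8)−18=5

b_1=5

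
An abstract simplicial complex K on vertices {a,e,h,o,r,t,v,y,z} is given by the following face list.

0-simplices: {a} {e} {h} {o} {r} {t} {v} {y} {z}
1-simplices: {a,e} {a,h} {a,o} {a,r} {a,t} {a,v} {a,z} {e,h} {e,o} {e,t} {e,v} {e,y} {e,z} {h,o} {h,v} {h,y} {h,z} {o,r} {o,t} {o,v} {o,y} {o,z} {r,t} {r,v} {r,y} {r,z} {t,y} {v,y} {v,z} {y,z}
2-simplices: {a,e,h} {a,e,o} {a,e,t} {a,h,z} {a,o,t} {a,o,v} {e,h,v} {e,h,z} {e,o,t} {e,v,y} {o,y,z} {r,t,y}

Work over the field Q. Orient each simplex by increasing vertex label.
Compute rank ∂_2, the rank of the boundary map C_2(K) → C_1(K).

n_0=9 n_1=30 n_2=12  [Q]
∂1: piv[ae,ah,ao,ar,at,av,az,ey] rk=8  ker:eh,eo,et,ev,ez,ho,hv,hy,hz,or,ot,ov,oy,oz,rt,rv,ry,rz,ty,vy,vz,yz
∂2: piv[aeh,aeo,aet,ahz,aot,aov,ehv,ehz,evy,oyz,rty] rk=11  ker:eot
rk∂_2=11

rank∂_2=11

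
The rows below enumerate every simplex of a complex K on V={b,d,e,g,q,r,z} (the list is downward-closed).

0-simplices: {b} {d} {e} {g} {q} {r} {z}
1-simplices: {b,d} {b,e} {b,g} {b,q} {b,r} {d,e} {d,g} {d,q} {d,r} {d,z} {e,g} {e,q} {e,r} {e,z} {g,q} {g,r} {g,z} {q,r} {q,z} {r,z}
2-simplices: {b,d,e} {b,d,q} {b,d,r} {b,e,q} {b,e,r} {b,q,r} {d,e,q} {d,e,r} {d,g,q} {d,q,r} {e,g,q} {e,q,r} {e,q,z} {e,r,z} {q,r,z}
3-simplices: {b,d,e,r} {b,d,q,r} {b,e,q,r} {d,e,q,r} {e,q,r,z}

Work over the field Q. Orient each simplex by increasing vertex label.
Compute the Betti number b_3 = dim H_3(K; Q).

n_0=7 n_1=20 n_2=15 n_3=5  [Q]
∂1: piv[bd,be,bg,bq,br,dz] rk=6  ker:de,dg,dq,dr,eg,eq,er,ez,gq,gr,gz,qr,qz,rz
∂2: piv[bde,bdq,bdr,beq,ber,bqr,dgq,egq,eqz,erz] rk=10  ker:deq,der,dqr,eqr,qrz
∂3: piv[bder,bdqr,beqr,deqr,eqrz] rk=5
b_3=(5−5)−0=0

b_3=0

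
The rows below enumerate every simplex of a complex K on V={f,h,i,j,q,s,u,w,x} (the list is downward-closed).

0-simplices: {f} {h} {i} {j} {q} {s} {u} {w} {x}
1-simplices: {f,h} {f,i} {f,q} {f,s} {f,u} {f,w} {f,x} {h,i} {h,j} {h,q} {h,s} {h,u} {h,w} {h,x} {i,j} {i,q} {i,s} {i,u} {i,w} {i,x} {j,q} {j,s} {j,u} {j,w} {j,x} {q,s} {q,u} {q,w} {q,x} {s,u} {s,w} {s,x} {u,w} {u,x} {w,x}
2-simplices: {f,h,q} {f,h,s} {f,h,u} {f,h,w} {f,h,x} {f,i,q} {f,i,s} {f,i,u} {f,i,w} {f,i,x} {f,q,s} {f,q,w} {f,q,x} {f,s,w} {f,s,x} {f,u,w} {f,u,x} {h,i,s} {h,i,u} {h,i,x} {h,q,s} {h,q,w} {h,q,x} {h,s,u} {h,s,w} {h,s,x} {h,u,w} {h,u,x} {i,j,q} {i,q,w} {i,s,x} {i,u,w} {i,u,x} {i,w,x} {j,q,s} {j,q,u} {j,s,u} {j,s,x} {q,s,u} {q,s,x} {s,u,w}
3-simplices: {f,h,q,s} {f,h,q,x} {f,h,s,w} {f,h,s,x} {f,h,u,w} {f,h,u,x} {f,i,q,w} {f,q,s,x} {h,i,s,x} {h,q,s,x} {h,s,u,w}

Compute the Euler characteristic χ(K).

χ(K)=4

n_0=9 n_1=35 n_2=41 n_3=11
χ=+9−35+41−11=4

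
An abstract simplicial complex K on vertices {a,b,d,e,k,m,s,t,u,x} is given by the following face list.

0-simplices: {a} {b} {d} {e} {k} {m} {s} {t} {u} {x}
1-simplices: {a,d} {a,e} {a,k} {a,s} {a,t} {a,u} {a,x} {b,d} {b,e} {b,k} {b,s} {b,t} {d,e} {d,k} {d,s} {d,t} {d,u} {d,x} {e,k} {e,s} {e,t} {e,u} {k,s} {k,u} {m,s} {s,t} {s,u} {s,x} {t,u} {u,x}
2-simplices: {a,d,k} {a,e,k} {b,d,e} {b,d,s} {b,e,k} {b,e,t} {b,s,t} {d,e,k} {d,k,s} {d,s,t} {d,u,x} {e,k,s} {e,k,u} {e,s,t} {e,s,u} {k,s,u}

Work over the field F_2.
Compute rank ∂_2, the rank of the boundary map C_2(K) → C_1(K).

rank∂_2=14

n_0=10 n_1=30 n_2=16  [Z2]
∂1: piv[ad,ae,ak,as,at,au,ax,bd,ms] rk=9  ker:be,bk,bs,bt,de,dk,ds,dt,du,dx,ek,es,et,eu,ks,ku,st,su,sx,tu,ux
∂2: piv[adk,aek,bde,bds,bek,bet,bst,dek,dks,dst,dux,eks,eku,esu] rk=14  ker:est,ksu
rk∂_2=14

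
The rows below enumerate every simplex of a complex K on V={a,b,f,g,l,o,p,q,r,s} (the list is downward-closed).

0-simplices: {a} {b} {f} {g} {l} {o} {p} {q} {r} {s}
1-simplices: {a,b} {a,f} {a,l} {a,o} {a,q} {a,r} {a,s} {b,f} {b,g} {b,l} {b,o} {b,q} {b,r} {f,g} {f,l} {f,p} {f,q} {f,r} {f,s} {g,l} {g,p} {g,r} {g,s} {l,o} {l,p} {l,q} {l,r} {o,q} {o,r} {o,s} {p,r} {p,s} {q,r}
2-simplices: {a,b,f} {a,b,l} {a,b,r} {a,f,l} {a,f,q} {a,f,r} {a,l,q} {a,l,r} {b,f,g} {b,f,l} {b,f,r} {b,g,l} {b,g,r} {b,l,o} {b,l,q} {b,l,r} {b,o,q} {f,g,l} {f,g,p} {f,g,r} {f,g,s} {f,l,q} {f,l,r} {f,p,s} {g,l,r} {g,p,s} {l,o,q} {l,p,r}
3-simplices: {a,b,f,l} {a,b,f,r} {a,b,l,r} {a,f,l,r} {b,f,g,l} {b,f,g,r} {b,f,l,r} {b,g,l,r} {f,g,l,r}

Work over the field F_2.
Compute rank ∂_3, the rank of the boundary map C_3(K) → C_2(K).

rank∂_3=7

n_0=10 n_1=33 n_2=28 n_3=9  [Z2]
∂1: piv[ab,af,al,ao,aq,ar,as,bg,fp] rk=9  ker:bf,bl,bo,bq,br,fg,fl,fq,fr,fs,gl,gp,gr,gs,lo,lp,lq,lr,oq,or,os,pr,ps,qr
∂2: piv[abf,abl,abr,afl,afq,afr,alq,alr,bfg,bgl,bgr,blo,blq,boq,fgp,fgs,fps,lpr] rk=18  ker:bfl,bfr,blr,fgl,fgr,flq,flr,glr,gps,loq
∂3: piv[abfl,abfr,ablr,aflr,bfgl,bfgr,bglr] rk=7  ker:bflr,fglr
rk∂_3=7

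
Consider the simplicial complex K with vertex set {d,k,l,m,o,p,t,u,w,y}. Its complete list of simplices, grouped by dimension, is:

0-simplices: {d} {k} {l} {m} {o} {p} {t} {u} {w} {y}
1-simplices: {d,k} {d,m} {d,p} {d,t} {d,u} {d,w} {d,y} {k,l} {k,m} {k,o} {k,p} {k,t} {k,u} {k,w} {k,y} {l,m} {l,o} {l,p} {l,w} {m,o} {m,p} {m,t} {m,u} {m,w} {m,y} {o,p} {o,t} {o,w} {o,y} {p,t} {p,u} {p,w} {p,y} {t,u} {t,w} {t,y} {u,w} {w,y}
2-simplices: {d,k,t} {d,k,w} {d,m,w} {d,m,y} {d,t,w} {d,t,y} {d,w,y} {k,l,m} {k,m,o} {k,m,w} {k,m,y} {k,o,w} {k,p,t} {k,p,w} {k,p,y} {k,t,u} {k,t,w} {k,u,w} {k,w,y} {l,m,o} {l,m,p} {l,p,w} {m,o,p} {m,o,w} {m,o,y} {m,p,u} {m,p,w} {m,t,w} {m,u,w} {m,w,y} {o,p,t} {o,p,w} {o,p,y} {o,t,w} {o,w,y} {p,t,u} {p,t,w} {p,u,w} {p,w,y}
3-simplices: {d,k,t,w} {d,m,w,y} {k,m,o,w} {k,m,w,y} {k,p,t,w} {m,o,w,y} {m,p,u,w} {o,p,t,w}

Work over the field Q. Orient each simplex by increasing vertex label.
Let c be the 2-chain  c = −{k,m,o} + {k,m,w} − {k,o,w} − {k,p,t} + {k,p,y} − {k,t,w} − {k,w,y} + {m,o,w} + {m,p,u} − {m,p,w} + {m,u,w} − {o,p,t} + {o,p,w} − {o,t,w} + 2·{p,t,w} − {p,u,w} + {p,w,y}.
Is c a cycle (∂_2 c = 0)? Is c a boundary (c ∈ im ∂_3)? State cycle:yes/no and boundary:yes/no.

cycle:yes boundary:no

n_0=10 n_1=38 n_2=39 n_3=8  [Q]
∂1: piv[dk,dm,dp,dt,du,dw,dy,kl,ko] rk=9  ker:km,kp,kt,ku,kw,ky,lm,lo,lp,lw,mo,mp,mt,mu,mw,my,op,ot,ow,oy,pt,pu,pw,py,tu,tw,ty,uw,wy
∂2: piv[dkt,dkw,dmw,dmy,dtw,dty,dwy,klm,kmo,kmw,kmy,kow,kpt,kpw,kpy,ktu,kuw,lmo,lmp,lpw,mop,moy,mpu,mpw,mtw,muw,opt] rk=27  ker:ktw,kwy,mow,mwy,opw,opy,otw,owy,ptu,ptw,puw,pwy
∂3: piv[dktw,dmwy,kmow,kmwy,kptw,mowy,mpuw,optw] rk=8
∂2c = 0
c vs im∂3: residual ≠ 0 ⇒ not boundary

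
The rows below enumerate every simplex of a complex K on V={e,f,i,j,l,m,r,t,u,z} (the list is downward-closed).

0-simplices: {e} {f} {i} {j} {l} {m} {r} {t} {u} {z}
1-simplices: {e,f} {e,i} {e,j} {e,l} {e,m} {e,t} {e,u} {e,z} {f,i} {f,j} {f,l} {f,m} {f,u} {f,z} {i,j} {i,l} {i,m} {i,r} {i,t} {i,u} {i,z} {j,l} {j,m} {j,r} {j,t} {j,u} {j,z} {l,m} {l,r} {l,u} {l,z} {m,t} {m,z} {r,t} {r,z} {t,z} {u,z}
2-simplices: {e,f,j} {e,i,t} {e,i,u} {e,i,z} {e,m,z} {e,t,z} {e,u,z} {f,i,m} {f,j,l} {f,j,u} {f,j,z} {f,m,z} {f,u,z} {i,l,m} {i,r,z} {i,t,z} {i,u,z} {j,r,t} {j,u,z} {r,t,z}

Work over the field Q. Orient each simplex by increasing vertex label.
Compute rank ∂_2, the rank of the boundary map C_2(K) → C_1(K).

n_0=10 n_1=37 n_2=20  [Q]
∂1: piv[ef,ei,ej,el,em,et,eu,ez,ir] rk=9  ker:fi,fj,fl,fm,fu,fz,ij,il,im,it,iu,iz,jl,jm,jr,jt,ju,jz,lm,lr,lu,lz,mt,mz,rt,rz,tz,uz
∂2: piv[efj,eit,eiu,eiz,emz,etz,euz,fim,fjl,fju,fjz,fmz,fuz,ilm,irz,jrt,rtz] rk=17  ker:itz,iuz,juz
rk∂_2=17

rank∂_2=17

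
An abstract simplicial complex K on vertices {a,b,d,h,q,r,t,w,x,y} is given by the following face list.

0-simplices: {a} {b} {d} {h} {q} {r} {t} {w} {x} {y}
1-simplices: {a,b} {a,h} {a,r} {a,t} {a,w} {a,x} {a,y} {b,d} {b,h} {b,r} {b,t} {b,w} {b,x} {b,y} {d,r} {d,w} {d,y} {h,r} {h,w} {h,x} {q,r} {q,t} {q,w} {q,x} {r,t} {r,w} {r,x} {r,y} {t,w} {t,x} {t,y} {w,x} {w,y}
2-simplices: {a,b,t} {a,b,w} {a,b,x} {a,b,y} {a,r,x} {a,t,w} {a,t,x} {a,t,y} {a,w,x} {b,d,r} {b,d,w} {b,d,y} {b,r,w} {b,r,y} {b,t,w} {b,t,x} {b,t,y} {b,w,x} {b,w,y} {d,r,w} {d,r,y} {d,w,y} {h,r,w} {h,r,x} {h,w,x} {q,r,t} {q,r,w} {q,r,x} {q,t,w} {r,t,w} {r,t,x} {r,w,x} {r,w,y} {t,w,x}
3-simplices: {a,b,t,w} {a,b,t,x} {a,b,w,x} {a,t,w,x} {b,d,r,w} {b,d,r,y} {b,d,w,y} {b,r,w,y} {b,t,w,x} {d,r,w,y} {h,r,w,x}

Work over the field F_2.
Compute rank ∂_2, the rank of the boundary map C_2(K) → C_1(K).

n_0=10 n_1=33 n_2=34 n_3=11  [Z2]
∂1: piv[ab,ah,ar,at,aw,ax,ay,bd,qr] rk=9  ker:bh,br,bt,bw,bx,by,dr,dw,dy,hr,hw,hx,qt,qw,qx,rt,rw,rx,ry,tw,tx,ty,wx,wy
∂2: piv[abt,abw,abx,aby,arx,atw,atx,aty,awx,bdr,bdw,bdy,brw,bry,bwy,hrw,hrx,hwx,qrt,qrw,qrx,qtw] rk=22  ker:btw,btx,bty,bwx,drw,dry,dwy,rtw,rtx,rwx,rwy,twx
∂3: piv[abtw,abtx,abwx,atwx,bdrw,bdry,bdwy,brwy,hrwx] rk=9  ker:btwx,drwy
rk∂_2=22

rank∂_2=22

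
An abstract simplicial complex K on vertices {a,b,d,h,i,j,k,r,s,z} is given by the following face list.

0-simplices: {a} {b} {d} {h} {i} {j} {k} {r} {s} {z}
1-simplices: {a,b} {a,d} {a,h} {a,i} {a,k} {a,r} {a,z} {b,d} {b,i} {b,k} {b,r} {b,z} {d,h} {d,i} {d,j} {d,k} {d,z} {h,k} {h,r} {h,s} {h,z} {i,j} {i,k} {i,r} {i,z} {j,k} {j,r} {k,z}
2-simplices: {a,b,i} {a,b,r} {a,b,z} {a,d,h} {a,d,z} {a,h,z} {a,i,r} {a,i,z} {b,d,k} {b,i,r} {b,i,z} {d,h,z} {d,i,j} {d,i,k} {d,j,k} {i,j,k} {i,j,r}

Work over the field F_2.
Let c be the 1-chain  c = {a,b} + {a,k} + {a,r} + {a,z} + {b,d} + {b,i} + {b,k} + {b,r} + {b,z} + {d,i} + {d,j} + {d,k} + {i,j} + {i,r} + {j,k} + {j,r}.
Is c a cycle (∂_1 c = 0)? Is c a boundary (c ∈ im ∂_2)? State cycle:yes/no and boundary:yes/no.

cycle:yes boundary:no

n_0=10 n_1=28 n_2=17  [Z2]
∂1: piv[ab,ad,ah,ai,ak,ar,az,dj,hs] rk=9  ker:bd,bi,bk,br,bz,dh,di,dk,dz,hk,hr,hz,ij,ik,ir,iz,jk,jr,kz
∂2: piv[abi,abr,abz,adh,adz,ahz,air,aiz,bdk,dij,dik,djk,ijr] rk=13  ker:bir,biz,dhz,ijk
∂1c = 0
c vs im∂2: residual ≠ 0 ⇒ not boundary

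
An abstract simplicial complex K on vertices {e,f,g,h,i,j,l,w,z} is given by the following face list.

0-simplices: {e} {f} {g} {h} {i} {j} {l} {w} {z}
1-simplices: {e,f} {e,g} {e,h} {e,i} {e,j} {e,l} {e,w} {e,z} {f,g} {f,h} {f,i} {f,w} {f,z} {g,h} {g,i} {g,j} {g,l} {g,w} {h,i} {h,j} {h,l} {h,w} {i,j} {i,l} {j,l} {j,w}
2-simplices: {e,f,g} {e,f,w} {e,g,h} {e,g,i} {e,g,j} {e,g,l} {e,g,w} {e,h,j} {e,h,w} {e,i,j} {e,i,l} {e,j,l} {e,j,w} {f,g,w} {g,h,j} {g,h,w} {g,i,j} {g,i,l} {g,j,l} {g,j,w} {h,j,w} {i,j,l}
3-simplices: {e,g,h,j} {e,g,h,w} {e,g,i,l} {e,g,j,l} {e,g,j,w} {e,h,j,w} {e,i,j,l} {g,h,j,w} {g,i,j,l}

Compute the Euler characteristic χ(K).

n_0=9 n_1=26 n_2=22 n_3=9
χ=+9−26+22−9=-4

χ(K)=-4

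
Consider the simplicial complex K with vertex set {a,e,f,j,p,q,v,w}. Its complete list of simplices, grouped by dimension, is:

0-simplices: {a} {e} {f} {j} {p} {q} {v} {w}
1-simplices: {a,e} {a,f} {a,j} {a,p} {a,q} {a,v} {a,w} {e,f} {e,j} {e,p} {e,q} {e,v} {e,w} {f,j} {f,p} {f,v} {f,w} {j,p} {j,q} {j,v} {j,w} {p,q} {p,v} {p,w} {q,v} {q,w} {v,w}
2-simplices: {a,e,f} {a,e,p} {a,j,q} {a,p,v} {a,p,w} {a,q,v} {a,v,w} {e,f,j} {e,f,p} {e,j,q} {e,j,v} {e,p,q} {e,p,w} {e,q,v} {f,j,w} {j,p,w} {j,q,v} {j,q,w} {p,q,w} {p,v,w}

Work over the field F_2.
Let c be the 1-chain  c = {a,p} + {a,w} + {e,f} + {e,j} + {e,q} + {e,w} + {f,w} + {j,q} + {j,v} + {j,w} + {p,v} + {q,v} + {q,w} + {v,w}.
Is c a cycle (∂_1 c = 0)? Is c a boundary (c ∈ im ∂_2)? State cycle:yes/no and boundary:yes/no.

n_0=8 n_1=27 n_2=20  [Z2]
∂1: piv[ae,af,aj,ap,aq,av,aw] rk=7  ker:ef,ej,ep,eq,ev,ew,fj,fp,fv,fw,jp,jq,jv,jw,pq,pv,pw,qv,qw,vw
∂2: piv[aef,aep,ajq,apv,apw,aqv,avw,efj,efp,ejq,ejv,epq,epw,eqv,fjw,jpw,jqw,pqw] rk=18  ker:jqv,pvw
∂1c = 0
c vs im∂2: reduces to 0 ⇒ boundary

cycle:yes boundary:yes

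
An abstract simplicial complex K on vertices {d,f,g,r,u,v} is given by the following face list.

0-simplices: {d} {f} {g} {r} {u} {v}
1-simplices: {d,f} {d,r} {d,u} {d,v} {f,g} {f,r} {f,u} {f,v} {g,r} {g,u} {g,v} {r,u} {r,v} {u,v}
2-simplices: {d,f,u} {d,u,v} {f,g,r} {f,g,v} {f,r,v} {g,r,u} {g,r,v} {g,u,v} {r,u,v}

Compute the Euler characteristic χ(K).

χ(K)=1

n_0=6 n_1=14 n_2=9
χ=+6−14+9=1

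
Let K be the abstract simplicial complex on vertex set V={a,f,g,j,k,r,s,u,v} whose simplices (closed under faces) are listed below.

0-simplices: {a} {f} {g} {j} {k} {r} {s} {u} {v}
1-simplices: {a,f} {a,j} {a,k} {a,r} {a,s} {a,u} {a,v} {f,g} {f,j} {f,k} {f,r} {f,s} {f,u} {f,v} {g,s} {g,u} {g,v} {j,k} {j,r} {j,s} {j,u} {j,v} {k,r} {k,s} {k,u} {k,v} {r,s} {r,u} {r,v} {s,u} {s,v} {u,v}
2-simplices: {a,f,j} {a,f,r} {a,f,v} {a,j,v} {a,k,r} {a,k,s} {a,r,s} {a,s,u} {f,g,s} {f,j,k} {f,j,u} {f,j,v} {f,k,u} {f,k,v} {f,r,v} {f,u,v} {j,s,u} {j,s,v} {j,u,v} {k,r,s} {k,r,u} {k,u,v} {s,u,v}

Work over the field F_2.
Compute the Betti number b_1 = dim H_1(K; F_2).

n_0=9 n_1=32 n_2=23  [Z2]
∂1: piv[af,aj,ak,ar,as,au,av,fg] rk=8  ker:fj,fk,fr,fs,fu,fv,gs,gu,gv,jk,jr,js,ju,jv,kr,ks,ku,kv,rs,ru,rv,su,sv,uv
∂2: piv[afj,afr,afv,ajv,akr,aks,ars,asu,fgs,fjk,fju,fku,fkv,frv,fuv,jsu,jsv,kru] rk=18  ker:fjv,juv,krs,kuv,suv
b_1=(32−8)−18=6

b_1=6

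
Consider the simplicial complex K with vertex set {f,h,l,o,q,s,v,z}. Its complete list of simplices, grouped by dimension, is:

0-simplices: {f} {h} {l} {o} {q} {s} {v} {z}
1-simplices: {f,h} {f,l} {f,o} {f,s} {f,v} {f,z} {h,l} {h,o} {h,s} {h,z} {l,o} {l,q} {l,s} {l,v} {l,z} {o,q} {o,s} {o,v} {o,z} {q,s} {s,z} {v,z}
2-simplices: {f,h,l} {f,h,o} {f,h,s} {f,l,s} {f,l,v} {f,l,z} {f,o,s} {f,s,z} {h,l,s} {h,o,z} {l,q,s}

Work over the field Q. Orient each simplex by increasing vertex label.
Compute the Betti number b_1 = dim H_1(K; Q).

n_0=8 n_1=22 n_2=11  [Q]
∂1: piv[fh,fl,fo,fs,fv,fz,lq] rk=7  ker:hl,ho,hs,hz,lo,ls,lv,lz,oq,os,ov,oz,qs,sz,vz
∂2: piv[fhl,fho,fhs,fls,flv,flz,fos,fsz,hoz,lqs] rk=10  ker:hls
b_1=(22−7)−10=5

b_1=5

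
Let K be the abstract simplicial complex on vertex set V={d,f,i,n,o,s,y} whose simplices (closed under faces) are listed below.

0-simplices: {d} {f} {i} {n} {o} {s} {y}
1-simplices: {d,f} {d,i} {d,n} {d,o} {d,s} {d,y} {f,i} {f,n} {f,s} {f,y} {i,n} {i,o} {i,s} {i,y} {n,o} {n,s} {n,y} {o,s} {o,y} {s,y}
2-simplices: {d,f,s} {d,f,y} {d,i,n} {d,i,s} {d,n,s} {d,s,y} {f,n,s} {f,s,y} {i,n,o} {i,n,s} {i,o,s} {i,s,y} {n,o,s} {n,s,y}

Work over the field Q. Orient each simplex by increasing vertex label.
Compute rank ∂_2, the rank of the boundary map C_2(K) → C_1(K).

rank∂_2=11

n_0=7 n_1=20 n_2=14  [Q]
∂1: piv[df,di,dn,do,ds,dy] rk=6  ker:fi,fn,fs,fy,in,io,is,iy,no,ns,ny,os,oy,sy
∂2: piv[dfs,dfy,din,dis,dns,dsy,fns,ino,ios,isy,nsy] rk=11  ker:fsy,ins,nos
rk∂_2=11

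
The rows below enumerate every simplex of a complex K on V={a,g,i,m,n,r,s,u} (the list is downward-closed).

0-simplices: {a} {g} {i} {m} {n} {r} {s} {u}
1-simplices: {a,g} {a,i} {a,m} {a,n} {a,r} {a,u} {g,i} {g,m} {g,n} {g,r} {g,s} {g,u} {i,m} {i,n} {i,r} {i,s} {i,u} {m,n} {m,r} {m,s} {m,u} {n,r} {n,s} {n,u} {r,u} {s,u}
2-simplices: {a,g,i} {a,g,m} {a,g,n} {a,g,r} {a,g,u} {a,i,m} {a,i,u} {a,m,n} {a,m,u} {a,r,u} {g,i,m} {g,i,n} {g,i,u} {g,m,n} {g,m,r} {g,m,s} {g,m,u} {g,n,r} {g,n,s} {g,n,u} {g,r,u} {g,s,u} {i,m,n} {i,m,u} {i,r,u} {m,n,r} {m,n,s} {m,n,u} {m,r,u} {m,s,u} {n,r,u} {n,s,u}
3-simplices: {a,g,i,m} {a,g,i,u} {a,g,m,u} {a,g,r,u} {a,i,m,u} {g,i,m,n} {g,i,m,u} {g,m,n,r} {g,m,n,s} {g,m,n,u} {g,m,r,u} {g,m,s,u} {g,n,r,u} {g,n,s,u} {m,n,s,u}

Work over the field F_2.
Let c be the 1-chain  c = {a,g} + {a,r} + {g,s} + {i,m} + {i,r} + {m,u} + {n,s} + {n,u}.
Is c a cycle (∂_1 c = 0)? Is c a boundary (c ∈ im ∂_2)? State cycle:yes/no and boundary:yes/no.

cycle:yes boundary:yes

n_0=8 n_1=26 n_2=32 n_3=15  [Z2]
∂1: piv[ag,ai,am,an,ar,au,gs] rk=7  ker:gi,gm,gn,gr,gu,im,in,ir,is,iu,mn,mr,ms,mu,nr,ns,nu,ru,su
∂2: piv[agi,agm,agn,agr,agu,aim,aiu,amn,amu,aru,gin,gmr,gms,gnr,gns,gnu,gsu,iru] rk=18  ker:gim,giu,gmn,gmu,gru,imn,imu,mnr,mns,mnu,mru,msu,nru,nsu
∂3: piv[agim,agiu,agmu,agru,aimu,gimn,gmnr,gmns,gmnu,gmru,gmsu,gnru,gnsu] rk=13  ker:gimu,mnsu
∂1c = 0
c vs im∂2: reduces to 0 ⇒ boundary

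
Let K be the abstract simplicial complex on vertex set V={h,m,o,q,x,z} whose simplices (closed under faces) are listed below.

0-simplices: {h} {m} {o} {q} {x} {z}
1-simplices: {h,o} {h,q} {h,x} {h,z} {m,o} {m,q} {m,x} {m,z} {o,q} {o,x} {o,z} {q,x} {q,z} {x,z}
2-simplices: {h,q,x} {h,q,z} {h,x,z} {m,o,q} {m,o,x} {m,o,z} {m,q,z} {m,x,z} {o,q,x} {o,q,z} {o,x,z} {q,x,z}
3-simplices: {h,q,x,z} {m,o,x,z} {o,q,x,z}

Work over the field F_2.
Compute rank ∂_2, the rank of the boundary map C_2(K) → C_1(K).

n_0=6 n_1=14 n_2=12 n_3=3  [Z2]
∂1: piv[ho,hq,hx,hz,mo] rk=5  ker:mq,mx,mz,oq,ox,oz,qx,qz,xz
∂2: piv[hqx,hqz,hxz,moq,mox,moz,mqz,mxz] rk=8  ker:oqx,oqz,oxz,qxz
∂3: piv[hqxz,moxz,oqxz] rk=3
rk∂_2=8

rank∂_2=8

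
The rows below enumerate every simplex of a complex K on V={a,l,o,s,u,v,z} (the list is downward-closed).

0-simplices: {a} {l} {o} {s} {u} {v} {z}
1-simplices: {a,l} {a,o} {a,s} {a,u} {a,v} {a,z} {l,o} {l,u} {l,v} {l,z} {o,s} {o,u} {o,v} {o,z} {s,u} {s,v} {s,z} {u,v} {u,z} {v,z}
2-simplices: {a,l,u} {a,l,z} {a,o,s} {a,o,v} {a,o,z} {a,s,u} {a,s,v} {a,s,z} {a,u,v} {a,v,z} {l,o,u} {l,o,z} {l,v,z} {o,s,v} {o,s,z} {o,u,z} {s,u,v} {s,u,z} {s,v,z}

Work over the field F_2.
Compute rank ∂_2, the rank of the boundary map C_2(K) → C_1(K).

rank∂_2=14

n_0=7 n_1=20 n_2=19  [Z2]
∂1: piv[al,ao,as,au,av,az] rk=6  ker:lo,lu,lv,lz,os,ou,ov,oz,su,sv,sz,uv,uz,vz
∂2: piv[alu,alz,aos,aov,aoz,asu,asv,asz,auv,avz,lou,loz,lvz,ouz] rk=14  ker:osv,osz,suv,suz,svz
rk∂_2=14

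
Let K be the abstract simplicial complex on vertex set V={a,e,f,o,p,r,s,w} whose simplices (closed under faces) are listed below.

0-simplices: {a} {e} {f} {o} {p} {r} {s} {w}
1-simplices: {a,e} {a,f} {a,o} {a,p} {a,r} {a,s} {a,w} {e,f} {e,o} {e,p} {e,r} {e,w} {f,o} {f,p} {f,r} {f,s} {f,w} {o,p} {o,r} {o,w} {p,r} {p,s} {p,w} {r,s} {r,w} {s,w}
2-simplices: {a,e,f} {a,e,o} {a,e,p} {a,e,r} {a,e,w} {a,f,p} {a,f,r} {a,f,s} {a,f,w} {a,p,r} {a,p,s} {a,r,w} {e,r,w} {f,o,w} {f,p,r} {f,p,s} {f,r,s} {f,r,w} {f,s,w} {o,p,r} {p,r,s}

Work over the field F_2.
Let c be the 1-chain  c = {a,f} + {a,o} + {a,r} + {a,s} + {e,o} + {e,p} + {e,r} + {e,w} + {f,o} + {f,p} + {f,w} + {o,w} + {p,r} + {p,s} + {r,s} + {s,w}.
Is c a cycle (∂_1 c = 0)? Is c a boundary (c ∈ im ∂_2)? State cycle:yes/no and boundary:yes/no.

n_0=8 n_1=26 n_2=21  [Z2]
∂1: piv[ae,af,ao,ap,ar,as,aw] rk=7  ker:ef,eo,ep,er,ew,fo,fp,fr,fs,fw,op,or,ow,pr,ps,pw,rs,rw,sw
∂2: piv[aef,aeo,aep,aer,aew,afp,afr,afs,afw,apr,aps,arw,fow,frs,fsw,opr] rk=16  ker:erw,fpr,fps,frw,prs
∂1c = 0
c vs im∂2: reduces to 0 ⇒ boundary

cycle:yes boundary:yes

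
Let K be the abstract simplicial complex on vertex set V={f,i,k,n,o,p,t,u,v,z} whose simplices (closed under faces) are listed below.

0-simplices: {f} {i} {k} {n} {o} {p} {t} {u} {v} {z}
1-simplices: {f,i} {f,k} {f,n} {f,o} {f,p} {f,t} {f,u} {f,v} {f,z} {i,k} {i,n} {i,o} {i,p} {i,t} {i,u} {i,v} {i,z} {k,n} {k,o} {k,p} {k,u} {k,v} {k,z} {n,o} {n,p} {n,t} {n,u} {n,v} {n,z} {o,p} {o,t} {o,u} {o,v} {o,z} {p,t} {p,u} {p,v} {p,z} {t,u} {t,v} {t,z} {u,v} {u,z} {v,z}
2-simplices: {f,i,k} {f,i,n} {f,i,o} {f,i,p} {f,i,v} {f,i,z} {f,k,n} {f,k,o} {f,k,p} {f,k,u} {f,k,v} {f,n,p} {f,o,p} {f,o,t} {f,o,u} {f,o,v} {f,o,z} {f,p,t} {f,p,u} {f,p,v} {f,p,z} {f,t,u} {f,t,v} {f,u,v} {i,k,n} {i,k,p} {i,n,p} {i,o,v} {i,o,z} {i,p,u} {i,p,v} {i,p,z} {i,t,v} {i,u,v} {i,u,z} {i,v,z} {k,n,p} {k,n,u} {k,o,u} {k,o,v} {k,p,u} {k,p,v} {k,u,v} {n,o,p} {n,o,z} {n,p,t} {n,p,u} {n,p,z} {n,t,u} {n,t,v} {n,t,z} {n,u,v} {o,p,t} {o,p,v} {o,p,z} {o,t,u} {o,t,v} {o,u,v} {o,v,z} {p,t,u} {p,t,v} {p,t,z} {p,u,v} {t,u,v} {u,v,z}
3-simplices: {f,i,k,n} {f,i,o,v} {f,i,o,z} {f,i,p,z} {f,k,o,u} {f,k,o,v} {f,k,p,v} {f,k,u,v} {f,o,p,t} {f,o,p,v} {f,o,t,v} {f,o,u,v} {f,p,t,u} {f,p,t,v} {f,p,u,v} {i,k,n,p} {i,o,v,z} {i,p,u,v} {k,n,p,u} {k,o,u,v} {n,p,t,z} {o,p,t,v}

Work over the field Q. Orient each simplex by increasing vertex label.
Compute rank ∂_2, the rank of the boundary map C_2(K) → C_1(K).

rank∂_2=34

n_0=10 n_1=44 n_2=65 n_3=22  [Q]
∂1: piv[fi,fk,fn,fo,fp,ft,fu,fv,fz] rk=9  ker:ik,in,io,ip,it,iu,iv,iz,kn,ko,kp,ku,kv,kz,no,np,nt,nu,nv,nz,op,ot,ou,ov,oz,pt,pu,pv,pz,tu,tv,tz,uv,uz,vz
∂2: piv[fik,fin,fio,fip,fiv,fiz,fkn,fko,fkp,fku,fkv,fnp,fop,fot,fou,fov,foz,fpt,fpu,fpv,fpz,ftu,ftv,fuv,ipu,itv,iuz,ivz,knu,nop,noz,npt,ntv,ntz] rk=34  ker:ikn,ikp,inp,iov,ioz,ipv,ipz,iuv,knp,kou,kov,kpu,kpv,kuv,npu,npz,ntu,nuv,opt,opv,opz,otu,otv,ouv,ovz,ptu,ptv,ptz,puv,tuv,uvz
∂3: piv[fikn,fiov,fioz,fipz,fkou,fkov,fkpv,fkuv,fopt,fopv,fotv,fouv,fptu,fptv,fpuv,iknp,iovz,ipuv,knpu,nptz] rk=20  ker:kouv,optv
rk∂_2=34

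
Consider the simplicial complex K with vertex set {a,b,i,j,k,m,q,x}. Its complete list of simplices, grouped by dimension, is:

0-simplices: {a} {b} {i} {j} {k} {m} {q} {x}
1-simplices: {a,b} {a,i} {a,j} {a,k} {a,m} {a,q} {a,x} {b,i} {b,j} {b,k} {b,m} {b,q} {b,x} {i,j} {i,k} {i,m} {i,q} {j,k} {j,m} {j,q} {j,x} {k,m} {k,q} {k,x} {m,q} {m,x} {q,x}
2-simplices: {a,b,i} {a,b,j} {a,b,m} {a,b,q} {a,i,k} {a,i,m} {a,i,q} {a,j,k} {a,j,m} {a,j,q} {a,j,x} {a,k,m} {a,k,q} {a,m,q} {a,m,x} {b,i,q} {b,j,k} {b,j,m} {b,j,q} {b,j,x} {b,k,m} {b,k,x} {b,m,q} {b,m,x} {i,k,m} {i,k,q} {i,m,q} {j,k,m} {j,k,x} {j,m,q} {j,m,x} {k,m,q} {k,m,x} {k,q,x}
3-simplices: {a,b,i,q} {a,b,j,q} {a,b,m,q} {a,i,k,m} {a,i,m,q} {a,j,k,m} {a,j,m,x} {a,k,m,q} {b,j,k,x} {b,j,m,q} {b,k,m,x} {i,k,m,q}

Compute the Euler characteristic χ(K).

χ(K)=3

n_0=8 n_1=27 n_2=34 n_3=12
χ=+8−27+34−12=3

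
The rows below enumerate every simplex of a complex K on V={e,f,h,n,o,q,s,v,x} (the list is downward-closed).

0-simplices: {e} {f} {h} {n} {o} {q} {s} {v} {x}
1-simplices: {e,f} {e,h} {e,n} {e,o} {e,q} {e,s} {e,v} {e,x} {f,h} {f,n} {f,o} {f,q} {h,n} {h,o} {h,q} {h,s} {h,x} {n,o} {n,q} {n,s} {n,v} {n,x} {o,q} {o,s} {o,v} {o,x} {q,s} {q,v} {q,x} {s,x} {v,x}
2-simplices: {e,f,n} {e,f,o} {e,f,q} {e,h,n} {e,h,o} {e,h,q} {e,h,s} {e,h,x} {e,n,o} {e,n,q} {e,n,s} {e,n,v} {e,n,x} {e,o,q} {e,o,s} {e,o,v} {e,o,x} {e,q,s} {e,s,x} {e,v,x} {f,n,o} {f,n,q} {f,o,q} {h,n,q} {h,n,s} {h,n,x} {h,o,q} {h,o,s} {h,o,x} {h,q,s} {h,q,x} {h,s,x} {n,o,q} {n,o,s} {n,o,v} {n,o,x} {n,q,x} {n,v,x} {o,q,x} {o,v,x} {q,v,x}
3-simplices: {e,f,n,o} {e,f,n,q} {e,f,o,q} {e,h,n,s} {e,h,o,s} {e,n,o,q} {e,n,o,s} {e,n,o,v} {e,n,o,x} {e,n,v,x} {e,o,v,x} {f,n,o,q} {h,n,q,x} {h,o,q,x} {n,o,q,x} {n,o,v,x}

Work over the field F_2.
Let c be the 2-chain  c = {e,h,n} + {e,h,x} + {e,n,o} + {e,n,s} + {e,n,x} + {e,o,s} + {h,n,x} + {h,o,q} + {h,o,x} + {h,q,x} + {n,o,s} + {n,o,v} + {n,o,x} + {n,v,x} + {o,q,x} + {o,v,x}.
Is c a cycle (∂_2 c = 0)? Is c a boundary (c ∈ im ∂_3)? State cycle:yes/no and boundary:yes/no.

n_0=9 n_1=31 n_2=41 n_3=16  [Z2]
∂1: piv[ef,eh,en,eo,eq,es,ev,ex] rk=8  ker:fh,fn,fo,fq,hn,ho,hq,hs,hx,no,nq,ns,nv,nx,oq,os,ov,ox,qs,qv,qx,sx,vx
∂2: piv[efn,efo,efq,ehn,eho,ehq,ehs,ehx,eno,enq,ens,env,enx,eoq,eos,eov,eox,eqs,esx,evx,hqx,qvx] rk=22  ker:fno,fnq,foq,hnq,hns,hnx,hoq,hos,hox,hqs,hsx,noq,nos,nov,nox,nqx,nvx,oqx,ovx
∂3: piv[efno,efnq,efoq,ehns,ehos,enoq,enos,enov,enox,envx,eovx,hnqx,hoqx,noqx] rk=14  ker:fnoq,novx
∂2c = 0
c vs im∂3: residual ≠ 0 ⇒ not boundary

cycle:yes boundary:no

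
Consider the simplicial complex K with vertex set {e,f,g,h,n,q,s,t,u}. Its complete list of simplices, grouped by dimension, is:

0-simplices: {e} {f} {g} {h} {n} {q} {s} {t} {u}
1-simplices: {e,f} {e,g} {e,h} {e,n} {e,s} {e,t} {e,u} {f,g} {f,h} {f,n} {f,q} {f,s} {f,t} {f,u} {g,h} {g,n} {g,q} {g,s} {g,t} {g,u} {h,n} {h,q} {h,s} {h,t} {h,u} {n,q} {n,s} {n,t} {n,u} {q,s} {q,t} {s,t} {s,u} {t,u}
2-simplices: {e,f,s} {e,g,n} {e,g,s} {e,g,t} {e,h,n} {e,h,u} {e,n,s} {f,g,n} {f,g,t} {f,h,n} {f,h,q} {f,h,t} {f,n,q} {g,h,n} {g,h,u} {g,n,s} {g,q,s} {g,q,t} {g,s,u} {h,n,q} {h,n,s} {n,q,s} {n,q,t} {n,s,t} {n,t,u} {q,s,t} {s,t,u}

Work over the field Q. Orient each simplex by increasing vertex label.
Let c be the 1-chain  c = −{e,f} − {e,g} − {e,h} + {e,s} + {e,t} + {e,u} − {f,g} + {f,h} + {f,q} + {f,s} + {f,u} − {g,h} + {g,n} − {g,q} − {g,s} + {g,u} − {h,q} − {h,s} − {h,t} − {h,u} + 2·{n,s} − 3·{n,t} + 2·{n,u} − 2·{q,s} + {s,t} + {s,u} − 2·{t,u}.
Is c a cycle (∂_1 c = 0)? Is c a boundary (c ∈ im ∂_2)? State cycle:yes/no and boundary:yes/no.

cycle:no boundary:no

n_0=9 n_1=34 n_2=27  [Q]
∂1: piv[ef,eg,eh,en,es,et,eu,fq] rk=8  ker:fg,fh,fn,fs,ft,fu,gh,gn,gq,gs,gt,gu,hn,hq,hs,ht,hu,nq,ns,nt,nu,qs,qt,st,su,tu
∂2: piv[efs,egn,egs,egt,ehn,ehu,ens,fgn,fgt,fhn,fhq,fht,fnq,ghn,ghu,gqs,gqt,gsu,hns,nqs,nqt,nst,ntu,stu] rk=24  ker:gns,hnq,qst
∂1c = −4·{f} − {g} + 3·{h} + {q} − 2·{s} + 3·{u}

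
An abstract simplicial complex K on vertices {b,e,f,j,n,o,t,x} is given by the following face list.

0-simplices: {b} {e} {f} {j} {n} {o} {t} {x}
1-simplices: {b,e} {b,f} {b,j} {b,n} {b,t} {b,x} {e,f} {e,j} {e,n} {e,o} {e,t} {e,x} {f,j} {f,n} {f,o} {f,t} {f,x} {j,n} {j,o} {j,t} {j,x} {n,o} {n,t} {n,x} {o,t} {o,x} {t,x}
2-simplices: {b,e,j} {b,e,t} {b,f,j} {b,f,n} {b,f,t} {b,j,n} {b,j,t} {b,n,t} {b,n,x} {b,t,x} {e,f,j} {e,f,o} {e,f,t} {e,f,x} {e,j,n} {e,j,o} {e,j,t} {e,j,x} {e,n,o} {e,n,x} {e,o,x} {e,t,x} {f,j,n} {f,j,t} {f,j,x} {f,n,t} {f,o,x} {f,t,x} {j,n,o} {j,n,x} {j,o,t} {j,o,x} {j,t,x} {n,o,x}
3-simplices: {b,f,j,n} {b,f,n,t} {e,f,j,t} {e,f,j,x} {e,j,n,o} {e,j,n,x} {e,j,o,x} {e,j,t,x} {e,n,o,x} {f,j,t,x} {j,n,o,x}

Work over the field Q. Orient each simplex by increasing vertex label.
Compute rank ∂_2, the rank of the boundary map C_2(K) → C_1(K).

rank∂_2=20

n_0=8 n_1=27 n_2=34 n_3=11  [Q]
∂1: piv[be,bf,bj,bn,bt,bx,eo] rk=7  ker:ef,ej,en,et,ex,fj,fn,fo,ft,fx,jn,jo,jt,jx,no,nt,nx,ot,ox,tx
∂2: piv[bej,bet,bfj,bfn,bft,bjn,bjt,bnt,bnx,btx,efj,efo,efx,ejn,ejo,ejx,eno,enx,eox,jot] rk=20  ker:eft,ejt,etx,fjn,fjt,fjx,fnt,fox,ftx,jno,jnx,jox,jtx,nox
∂3: piv[bfjn,bfnt,efjt,efjx,ejno,ejnx,ejox,ejtx,enox,fjtx] rk=10  ker:jnox
rk∂_2=20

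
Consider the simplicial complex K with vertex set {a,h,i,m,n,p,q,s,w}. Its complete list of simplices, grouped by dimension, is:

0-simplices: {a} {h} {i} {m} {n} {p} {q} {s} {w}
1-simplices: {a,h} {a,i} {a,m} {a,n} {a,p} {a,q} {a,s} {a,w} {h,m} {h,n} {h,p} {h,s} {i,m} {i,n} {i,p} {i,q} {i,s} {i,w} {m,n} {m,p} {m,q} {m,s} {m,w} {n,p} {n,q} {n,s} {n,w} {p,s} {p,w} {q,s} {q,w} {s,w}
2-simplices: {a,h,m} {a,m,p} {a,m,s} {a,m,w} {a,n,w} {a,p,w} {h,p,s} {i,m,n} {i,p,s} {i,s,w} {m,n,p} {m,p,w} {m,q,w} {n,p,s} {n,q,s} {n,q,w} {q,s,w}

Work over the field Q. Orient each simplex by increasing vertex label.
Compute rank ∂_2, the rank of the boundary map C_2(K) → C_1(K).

rank∂_2=16

n_0=9 n_1=32 n_2=17  [Q]
∂1: piv[ah,ai,am,an,ap,aq,as,aw] rk=8  ker:hm,hn,hp,hs,im,in,ip,iq,is,iw,mn,mp,mq,ms,mw,np,nq,ns,nw,ps,pw,qs,qw,sw
∂2: piv[ahm,amp,ams,amw,anw,apw,hps,imn,ips,isw,mnp,mqw,nps,nqs,nqw,qsw] rk=16  ker:mpw
rk∂_2=16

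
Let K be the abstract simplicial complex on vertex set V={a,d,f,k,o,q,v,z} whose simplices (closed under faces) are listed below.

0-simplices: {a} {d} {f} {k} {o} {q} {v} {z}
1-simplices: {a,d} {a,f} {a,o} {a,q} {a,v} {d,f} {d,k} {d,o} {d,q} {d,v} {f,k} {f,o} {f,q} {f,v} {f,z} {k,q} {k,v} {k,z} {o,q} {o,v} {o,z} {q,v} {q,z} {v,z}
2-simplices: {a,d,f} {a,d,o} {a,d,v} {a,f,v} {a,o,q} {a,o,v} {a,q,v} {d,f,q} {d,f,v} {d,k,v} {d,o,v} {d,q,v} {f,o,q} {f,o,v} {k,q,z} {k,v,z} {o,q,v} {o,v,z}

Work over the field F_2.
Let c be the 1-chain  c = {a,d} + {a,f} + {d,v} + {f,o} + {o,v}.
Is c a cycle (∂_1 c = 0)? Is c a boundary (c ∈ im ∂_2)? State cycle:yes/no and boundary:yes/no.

cycle:yes boundary:yes

n_0=8 n_1=24 n_2=18  [Z2]
∂1: piv[ad,af,ao,aq,av,dk,fz] rk=7  ker:df,do,dq,dv,fk,fo,fq,fv,kq,kv,kz,oq,ov,oz,qv,qz,vz
∂2: piv[adf,ado,adv,afv,aoq,aov,aqv,dfq,dkv,dqv,foq,kqz,kvz,ovz] rk=14  ker:dfv,dov,fov,oqv
∂1c = 0
c vs im∂2: reduces to 0 ⇒ boundary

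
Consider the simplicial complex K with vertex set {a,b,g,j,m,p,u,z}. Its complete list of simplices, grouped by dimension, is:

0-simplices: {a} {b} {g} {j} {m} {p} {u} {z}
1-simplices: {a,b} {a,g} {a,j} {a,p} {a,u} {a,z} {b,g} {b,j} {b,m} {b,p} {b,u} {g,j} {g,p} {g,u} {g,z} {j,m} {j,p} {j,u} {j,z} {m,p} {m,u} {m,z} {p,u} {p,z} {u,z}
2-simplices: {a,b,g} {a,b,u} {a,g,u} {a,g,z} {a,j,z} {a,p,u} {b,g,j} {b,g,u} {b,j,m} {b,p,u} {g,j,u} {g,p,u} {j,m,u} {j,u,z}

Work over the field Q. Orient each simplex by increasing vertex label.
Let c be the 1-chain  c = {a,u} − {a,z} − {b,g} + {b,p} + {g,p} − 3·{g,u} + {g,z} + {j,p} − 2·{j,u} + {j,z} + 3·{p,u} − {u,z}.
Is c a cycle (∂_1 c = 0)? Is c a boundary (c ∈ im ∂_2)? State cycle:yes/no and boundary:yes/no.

n_0=8 n_1=25 n_2=14  [Q]
∂1: piv[ab,ag,aj,ap,au,az,bm] rk=7  ker:bg,bj,bp,bu,gj,gp,gu,gz,jm,jp,ju,jz,mp,mu,mz,pu,pz,uz
∂2: piv[abg,abu,agu,agz,ajz,apu,bgj,bjm,bpu,gju,gpu,jmu,juz] rk=13  ker:bgu
∂1c = 0
c vs im∂2: residual ≠ 0 ⇒ not boundary

cycle:yes boundary:no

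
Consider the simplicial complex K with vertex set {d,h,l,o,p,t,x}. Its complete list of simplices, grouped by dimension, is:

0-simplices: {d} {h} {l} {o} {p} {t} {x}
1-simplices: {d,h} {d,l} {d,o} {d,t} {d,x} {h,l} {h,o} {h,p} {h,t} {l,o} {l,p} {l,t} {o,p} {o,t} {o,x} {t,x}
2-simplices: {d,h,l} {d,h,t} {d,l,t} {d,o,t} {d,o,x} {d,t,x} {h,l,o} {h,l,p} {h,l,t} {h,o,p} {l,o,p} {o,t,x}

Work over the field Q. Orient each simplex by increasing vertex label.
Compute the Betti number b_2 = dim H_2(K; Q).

b_2=3

n_0=7 n_1=16 n_2=12  [Q]
∂1: piv[dh,dl,do,dt,dx,hp] rk=6  ker:hl,ho,ht,lo,lp,lt,op,ot,ox,tx
∂2: piv[dhl,dht,dlt,dot,dox,dtx,hlo,hlp,hop] rk=9  ker:hlt,lop,otx
b_2=(12−9)−0=3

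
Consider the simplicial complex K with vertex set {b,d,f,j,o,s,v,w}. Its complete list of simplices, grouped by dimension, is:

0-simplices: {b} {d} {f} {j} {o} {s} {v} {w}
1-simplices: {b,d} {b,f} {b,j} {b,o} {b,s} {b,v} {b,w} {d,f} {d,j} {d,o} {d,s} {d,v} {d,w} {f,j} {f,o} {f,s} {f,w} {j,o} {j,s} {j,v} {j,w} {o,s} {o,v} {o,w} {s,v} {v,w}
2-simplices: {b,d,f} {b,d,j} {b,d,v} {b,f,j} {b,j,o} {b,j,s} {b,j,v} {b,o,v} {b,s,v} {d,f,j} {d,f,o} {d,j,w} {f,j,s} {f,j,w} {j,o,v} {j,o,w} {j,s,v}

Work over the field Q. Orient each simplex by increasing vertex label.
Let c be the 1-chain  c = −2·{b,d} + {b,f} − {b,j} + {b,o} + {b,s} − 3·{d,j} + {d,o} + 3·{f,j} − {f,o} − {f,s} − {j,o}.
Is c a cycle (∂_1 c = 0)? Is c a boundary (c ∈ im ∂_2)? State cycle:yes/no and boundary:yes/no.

n_0=8 n_1=26 n_2=17  [Q]
∂1: piv[bd,bf,bj,bo,bs,bv,bw] rk=7  ker:df,dj,do,ds,dv,dw,fj,fo,fs,fw,jo,js,jv,jw,os,ov,ow,sv,vw
∂2: piv[bdf,bdj,bdv,bfj,bjo,bjs,bjv,bov,bsv,dfo,djw,fjs,fjw,jow] rk=14  ker:dfj,jov,jsv
∂1c = 0
c vs im∂2: reduces to 0 ⇒ boundary

cycle:yes boundary:yes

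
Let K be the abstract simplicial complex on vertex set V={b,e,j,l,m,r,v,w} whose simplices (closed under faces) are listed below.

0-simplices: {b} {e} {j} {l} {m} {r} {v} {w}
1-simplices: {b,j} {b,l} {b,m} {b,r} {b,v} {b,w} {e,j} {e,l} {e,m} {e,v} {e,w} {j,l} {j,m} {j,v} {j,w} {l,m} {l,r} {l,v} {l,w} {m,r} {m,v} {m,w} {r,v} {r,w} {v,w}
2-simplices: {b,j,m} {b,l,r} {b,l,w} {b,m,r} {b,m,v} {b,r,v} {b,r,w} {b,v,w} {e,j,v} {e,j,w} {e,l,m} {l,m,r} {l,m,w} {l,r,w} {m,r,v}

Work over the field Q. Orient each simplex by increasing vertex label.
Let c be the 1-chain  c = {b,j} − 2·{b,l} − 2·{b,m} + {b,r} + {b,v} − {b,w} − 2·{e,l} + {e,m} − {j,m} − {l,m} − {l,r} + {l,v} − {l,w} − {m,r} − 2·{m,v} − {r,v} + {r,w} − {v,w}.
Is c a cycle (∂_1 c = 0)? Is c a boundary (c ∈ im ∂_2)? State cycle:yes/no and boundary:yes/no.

cycle:no boundary:no

n_0=8 n_1=25 n_2=15  [Q]
∂1: piv[bj,bl,bm,br,bv,bw,ej] rk=7  ker:el,em,ev,ew,jl,jm,jv,jw,lm,lr,lv,lw,mr,mv,mw,rv,rw,vw
∂2: piv[bjm,blr,blw,bmr,bmv,brv,brw,bvw,ejv,ejw,elm,lmr,lmw] rk=13  ker:lrw,mrv
∂1c = 2·{b} + {e} + 2·{j} − 2·{l} − {r} − 2·{w}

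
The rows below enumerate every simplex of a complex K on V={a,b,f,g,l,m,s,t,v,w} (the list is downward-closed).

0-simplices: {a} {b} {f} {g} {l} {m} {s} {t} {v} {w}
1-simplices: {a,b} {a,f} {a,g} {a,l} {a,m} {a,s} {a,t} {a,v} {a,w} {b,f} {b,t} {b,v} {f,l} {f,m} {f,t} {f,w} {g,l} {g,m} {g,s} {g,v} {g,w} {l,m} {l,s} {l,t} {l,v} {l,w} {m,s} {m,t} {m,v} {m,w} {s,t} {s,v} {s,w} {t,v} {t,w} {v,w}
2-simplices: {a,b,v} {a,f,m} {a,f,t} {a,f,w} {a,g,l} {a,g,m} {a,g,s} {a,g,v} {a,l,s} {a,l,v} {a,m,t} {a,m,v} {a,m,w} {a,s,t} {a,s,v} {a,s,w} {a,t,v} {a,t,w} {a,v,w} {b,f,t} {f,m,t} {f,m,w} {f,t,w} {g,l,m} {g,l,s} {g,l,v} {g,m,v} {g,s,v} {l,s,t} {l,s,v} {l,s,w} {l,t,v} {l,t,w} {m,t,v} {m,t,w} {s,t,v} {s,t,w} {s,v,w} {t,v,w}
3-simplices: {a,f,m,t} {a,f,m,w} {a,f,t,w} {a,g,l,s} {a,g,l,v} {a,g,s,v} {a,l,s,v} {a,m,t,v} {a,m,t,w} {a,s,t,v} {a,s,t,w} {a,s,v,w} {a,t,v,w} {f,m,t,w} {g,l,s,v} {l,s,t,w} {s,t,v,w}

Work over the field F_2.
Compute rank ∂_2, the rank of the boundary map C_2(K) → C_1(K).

rank∂_2=23

n_0=10 n_1=36 n_2=39 n_3=17  [Z2]
∂1: piv[ab,af,ag,al,am,as,at,av,aw] rk=9  ker:bf,bt,bv,fl,fm,ft,fw,gl,gm,gs,gv,gw,lm,ls,lt,lv,lw,ms,mt,mv,mw,st,sv,sw,tv,tw,vw
∂2: piv[abv,afm,aft,afw,agl,agm,ags,agv,als,alv,amt,amv,amw,ast,asv,asw,atv,atw,avw,bft,glm,lst,lsw] rk=23  ker:fmt,fmw,ftw,gls,glv,gmv,gsv,lsv,ltv,ltw,mtv,mtw,stv,stw,svw,tvw
∂3: piv[afmt,afmw,aftw,agls,aglv,agsv,alsv,amtv,amtw,astv,astw,asvw,atvw,lstw] rk=14  ker:fmtw,glsv,stvw
rk∂_2=23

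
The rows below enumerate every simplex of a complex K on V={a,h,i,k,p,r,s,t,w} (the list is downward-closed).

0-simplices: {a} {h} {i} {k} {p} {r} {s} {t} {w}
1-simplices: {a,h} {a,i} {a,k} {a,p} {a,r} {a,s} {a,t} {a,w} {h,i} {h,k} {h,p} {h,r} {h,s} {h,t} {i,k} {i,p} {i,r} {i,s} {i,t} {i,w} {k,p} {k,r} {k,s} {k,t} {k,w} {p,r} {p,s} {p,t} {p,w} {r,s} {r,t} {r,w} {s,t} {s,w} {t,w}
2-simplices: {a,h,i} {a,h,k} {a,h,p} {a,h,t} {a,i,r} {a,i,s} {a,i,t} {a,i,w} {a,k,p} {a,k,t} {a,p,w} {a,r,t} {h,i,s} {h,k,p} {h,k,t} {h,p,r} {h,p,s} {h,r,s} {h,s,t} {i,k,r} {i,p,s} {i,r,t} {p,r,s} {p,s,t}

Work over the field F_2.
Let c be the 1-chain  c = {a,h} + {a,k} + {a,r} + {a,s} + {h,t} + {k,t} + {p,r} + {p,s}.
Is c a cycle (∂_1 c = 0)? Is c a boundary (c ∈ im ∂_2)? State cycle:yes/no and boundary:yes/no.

n_0=9 n_1=35 n_2=24  [Z2]
∂1: piv[ah,ai,ak,ap,ar,as,at,aw] rk=8  ker:hi,hk,hp,hr,hs,ht,ik,ip,ir,is,it,iw,kp,kr,ks,kt,kw,pr,ps,pt,pw,rs,rt,rw,st,sw,tw
∂2: piv[ahi,ahk,ahp,aht,air,ais,ait,aiw,akp,akt,apw,art,his,hpr,hps,hrs,hst,ikr,ips,pst] rk=20  ker:hkp,hkt,irt,prs
∂1c = 0
c vs im∂2: residual ≠ 0 ⇒ not boundary

cycle:yes boundary:no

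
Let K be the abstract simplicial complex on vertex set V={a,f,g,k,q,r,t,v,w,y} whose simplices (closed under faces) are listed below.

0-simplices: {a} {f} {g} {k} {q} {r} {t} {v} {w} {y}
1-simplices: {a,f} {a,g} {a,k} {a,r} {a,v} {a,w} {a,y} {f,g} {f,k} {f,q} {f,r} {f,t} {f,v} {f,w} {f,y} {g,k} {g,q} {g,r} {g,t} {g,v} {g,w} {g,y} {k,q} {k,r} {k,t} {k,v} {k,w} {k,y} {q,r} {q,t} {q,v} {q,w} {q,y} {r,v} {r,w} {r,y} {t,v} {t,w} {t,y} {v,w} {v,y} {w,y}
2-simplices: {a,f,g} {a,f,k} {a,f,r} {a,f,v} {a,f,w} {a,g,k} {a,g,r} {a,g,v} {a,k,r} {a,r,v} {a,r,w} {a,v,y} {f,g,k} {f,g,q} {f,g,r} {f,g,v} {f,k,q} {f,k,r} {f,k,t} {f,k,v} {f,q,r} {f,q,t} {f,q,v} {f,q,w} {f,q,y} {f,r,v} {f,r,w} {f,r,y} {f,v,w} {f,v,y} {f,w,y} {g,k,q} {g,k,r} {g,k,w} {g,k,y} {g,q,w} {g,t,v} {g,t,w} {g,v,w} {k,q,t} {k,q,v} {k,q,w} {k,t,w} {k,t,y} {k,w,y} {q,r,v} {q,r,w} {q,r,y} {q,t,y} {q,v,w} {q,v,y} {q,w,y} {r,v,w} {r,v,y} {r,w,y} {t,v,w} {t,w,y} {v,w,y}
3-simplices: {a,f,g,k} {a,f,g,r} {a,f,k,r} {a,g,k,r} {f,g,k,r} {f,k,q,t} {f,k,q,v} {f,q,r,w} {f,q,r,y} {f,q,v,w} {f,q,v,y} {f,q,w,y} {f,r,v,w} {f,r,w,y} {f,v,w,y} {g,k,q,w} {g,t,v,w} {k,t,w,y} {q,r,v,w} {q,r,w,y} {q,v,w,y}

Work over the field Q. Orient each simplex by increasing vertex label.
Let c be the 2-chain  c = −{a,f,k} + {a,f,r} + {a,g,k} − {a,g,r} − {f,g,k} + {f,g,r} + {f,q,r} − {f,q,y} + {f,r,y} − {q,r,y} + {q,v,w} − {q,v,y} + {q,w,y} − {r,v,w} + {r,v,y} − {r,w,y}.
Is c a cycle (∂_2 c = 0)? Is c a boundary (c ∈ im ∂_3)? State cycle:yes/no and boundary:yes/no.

cycle:yes boundary:no

n_0=10 n_1=42 n_2=58 n_3=21  [Q]
∂1: piv[af,ag,ak,ar,av,aw,ay,fq,ft] rk=9  ker:fg,fk,fr,fv,fw,fy,gk,gq,gr,gt,gv,gw,gy,kq,kr,kt,kv,kw,ky,qr,qt,qv,qw,qy,rv,rw,ry,tv,tw,ty,vw,vy,wy
∂2: piv[afg,afk,afr,afv,afw,agk,agr,agv,akr,arv,arw,avy,fgq,fkq,fkt,fkv,fqr,fqt,fqv,fqw,fqy,fry,fvw,fvy,fwy,gkw,gky,gqw,gtv,gtw,ktw,kty,kwy] rk=33  ker:fgk,fgr,fgv,fkr,frv,frw,gkq,gkr,gvw,kqt,kqv,kqw,qrv,qrw,qry,qty,qvw,qvy,qwy,rvw,rvy,rwy,tvw,twy,vwy
∂3: piv[afgk,afgr,afkr,agkr,fkqt,fkqv,fqrw,fqry,fqvw,fqvy,fqwy,frvw,frwy,fvwy,gkqw,gtvw,ktwy,qrvw] rk=18  ker:fgkr,qrwy,qvwy
∂2c = 0
c vs im∂3: residual ≠ 0 ⇒ not boundary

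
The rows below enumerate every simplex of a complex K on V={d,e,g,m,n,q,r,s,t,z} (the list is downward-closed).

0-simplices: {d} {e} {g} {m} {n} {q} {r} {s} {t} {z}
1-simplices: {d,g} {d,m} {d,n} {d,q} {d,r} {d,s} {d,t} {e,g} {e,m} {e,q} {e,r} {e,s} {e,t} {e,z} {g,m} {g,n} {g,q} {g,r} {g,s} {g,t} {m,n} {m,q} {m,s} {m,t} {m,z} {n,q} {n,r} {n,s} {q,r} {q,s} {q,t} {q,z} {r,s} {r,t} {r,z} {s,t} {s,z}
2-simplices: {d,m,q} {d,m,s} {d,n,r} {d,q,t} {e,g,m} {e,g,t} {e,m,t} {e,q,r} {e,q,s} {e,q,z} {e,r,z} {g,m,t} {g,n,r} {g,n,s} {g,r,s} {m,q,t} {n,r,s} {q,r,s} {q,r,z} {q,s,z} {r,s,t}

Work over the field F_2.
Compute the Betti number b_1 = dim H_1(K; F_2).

b_1=10

n_0=10 n_1=37 n_2=21  [Z2]
∂1: piv[dg,dm,dn,dq,dr,ds,dt,eg,ez] rk=9  ker:em,eq,er,es,et,gm,gn,gq,gr,gs,gt,mn,mq,ms,mt,mz,nq,nr,ns,qr,qs,qt,qz,rs,rt,rz,st,sz
∂2: piv[dmq,dms,dnr,dqt,egm,egt,emt,eqr,eqs,eqz,erz,gnr,gns,grs,mqt,qrs,qsz,rst] rk=18  ker:gmt,nrs,qrz
b_1=(37−9)−18=10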